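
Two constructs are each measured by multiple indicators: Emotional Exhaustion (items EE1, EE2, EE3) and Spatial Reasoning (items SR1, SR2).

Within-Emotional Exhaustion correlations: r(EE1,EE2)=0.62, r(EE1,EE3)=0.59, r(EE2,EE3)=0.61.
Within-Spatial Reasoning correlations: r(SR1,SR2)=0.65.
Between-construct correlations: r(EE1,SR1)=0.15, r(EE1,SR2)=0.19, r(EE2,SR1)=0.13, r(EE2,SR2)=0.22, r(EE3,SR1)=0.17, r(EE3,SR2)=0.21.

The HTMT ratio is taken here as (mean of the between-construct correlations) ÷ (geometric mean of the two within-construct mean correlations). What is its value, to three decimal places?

0.284

Mean between = 1.07/6 = 0.1783.
Mean within-EE = 1.82/3 = 0.6067; mean within-SR = 0.65/1 = 0.6500.
Geometric mean = √(0.6067 × 0.6500) = 0.6280.
HTMT = 0.1783 / 0.6280 = 0.284.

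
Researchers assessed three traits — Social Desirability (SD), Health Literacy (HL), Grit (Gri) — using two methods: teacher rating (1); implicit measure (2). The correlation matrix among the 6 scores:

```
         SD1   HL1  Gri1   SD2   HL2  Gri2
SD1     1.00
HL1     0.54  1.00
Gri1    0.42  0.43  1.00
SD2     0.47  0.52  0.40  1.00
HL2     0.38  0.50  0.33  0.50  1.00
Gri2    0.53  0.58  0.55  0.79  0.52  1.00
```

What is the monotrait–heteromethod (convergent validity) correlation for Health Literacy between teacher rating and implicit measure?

Same trait (HL), different methods: r(HL1, HL2) = 0.50.

0.50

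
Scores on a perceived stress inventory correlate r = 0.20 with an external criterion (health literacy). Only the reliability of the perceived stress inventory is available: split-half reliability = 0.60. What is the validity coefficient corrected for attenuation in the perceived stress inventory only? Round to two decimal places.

Single correction: r_c = r_obs / √r_xx = 0.20 / √0.60 = 0.20 / 0.7746 ≈ 0.26.

0.26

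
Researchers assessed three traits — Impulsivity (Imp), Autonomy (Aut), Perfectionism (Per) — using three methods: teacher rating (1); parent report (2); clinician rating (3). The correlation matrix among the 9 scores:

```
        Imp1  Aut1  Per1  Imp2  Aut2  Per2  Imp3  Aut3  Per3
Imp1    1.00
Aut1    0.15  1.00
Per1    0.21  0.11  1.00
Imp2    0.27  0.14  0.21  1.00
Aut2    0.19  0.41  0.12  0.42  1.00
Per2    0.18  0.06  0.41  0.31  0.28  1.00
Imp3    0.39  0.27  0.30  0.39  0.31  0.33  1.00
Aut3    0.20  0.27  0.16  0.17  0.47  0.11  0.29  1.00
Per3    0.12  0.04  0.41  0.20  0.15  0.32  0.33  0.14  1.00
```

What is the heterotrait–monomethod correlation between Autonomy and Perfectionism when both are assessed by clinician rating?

0.14

Different traits, same method: r(Aut3, Per3) = 0.14.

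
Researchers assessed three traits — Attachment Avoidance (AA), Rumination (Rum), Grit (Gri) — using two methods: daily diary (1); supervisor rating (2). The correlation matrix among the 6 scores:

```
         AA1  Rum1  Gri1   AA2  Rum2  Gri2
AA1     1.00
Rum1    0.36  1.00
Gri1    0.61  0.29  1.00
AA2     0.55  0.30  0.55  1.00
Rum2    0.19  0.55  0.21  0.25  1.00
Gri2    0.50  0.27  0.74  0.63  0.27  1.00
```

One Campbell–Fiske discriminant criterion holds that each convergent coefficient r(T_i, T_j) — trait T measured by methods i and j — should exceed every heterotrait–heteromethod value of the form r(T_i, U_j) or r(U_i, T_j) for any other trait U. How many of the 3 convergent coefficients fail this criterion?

Checking each validity diagonal entry against its comparison values:
AA (methods 1·2): 0.55 vs {0.19, 0.30, 0.50, 0.55} → fail.
Rum (methods 1·2): 0.55 vs {0.30, 0.19, 0.27, 0.21} → pass.
Gri (methods 1·2): 0.74 vs {0.55, 0.50, 0.21, 0.27} → pass.
1 of 3 fail.

1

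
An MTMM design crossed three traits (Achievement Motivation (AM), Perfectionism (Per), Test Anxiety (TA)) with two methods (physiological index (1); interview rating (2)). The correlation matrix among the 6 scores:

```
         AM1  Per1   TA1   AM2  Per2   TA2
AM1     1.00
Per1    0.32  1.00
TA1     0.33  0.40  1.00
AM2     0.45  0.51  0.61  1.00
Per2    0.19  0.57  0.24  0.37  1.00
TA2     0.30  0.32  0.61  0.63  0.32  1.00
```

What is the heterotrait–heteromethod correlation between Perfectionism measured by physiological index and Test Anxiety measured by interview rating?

Different traits and methods: r(Per1, TA2) = 0.32.

0.32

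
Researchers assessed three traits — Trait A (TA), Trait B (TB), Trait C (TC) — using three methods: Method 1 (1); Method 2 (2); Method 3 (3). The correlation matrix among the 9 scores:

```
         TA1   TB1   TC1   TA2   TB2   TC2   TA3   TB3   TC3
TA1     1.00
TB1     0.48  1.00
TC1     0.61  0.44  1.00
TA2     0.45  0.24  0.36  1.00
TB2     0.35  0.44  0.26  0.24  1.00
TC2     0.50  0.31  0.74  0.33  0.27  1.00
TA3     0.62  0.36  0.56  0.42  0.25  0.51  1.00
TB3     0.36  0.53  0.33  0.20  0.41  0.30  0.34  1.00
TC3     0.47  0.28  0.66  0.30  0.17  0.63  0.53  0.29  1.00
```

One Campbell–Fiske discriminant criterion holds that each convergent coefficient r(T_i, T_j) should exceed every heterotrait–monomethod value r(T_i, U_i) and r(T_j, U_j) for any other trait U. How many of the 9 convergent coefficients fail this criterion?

3

Each convergent coefficient versus the relevant comparison correlations:
TA (methods 1·2): 0.45 vs {0.48, 0.24, 0.61, 0.33} → fail.
TA (methods 1·3): 0.62 vs {0.48, 0.34, 0.61, 0.53} → pass.
TA (methods 2·3): 0.42 vs {0.24, 0.34, 0.33, 0.53} → fail.
TB (methods 1·2): 0.44 vs {0.48, 0.24, 0.44, 0.27} → fail.
TB (methods 1·3): 0.53 vs {0.48, 0.34, 0.44, 0.29} → pass.
TB (methods 2·3): 0.41 vs {0.24, 0.34, 0.27, 0.29} → pass.
TC (methods 1·2): 0.74 vs {0.61, 0.33, 0.44, 0.27} → pass.
TC (methods 1·3): 0.66 vs {0.61, 0.53, 0.44, 0.29} → pass.
TC (methods 2·3): 0.63 vs {0.33, 0.53, 0.27, 0.29} → pass.
3 of 9 fail.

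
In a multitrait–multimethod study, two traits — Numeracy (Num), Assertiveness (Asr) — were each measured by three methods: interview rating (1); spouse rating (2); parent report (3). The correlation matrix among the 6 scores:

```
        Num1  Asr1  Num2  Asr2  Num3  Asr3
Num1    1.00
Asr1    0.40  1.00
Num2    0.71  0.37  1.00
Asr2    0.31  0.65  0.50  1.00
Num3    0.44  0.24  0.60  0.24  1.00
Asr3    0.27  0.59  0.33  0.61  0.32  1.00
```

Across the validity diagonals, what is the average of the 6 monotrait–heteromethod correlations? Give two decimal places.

0.60

Convergent values: 0.71, 0.44, 0.60, 0.65, 0.59, 0.61; mean = 3.60/6 = 0.60.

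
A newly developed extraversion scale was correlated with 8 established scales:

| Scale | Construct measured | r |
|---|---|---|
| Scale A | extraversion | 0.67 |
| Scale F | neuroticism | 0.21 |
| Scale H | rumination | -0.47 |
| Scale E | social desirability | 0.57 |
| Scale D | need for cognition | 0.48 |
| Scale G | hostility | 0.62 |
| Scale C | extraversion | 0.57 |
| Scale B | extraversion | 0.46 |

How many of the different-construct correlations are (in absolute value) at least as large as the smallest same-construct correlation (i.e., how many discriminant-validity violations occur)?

4

Convergent (same construct = extraversion): Scale A, Scale C, Scale B.
Smallest convergent = 0.46. Discriminant |r|: 0.21, 0.47, 0.57, 0.48, 0.62; count ≥ 0.46 → 4.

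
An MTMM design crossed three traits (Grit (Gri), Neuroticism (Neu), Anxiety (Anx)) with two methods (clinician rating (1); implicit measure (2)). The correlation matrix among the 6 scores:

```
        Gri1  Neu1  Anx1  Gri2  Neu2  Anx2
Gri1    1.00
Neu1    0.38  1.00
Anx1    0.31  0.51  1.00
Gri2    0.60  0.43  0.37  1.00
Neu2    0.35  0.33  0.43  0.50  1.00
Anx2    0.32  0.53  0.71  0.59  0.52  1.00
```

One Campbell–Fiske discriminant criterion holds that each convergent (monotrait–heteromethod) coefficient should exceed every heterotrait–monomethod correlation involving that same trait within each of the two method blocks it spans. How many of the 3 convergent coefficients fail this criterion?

1

Checking each validity diagonal entry against its comparison values:
Gri (methods 1·2): 0.60 vs {0.38, 0.50, 0.31, 0.59} → pass.
Neu (methods 1·2): 0.33 vs {0.38, 0.50, 0.51, 0.52} → fail.
Anx (methods 1·2): 0.71 vs {0.31, 0.59, 0.51, 0.52} → pass.
1 of 3 fail.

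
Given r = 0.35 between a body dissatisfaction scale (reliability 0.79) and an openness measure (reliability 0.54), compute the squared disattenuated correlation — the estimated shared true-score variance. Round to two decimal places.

Disattenuated r = 0.35 / √(0.79 × 0.54) = 0.35 / 0.6531 = 0.5359.
Shared true-score variance = 0.5359² = 0.2872 ≈ 0.29.

0.29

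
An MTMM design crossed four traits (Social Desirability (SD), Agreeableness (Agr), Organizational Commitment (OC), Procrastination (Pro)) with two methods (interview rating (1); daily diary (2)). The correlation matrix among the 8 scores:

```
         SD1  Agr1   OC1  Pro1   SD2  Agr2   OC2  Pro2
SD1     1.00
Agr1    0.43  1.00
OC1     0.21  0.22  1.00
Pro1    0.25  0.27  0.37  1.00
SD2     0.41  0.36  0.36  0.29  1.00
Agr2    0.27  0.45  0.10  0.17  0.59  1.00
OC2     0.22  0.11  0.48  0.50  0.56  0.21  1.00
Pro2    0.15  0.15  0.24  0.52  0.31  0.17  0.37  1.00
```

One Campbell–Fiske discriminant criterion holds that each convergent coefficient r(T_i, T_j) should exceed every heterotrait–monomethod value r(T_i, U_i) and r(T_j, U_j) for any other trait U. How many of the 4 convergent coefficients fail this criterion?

3

Convergent coefficients and their comparison sets:
SD (methods 1·2): 0.41 vs {0.43, 0.59, 0.21, 0.56, 0.25, 0.31} → fail.
Agr (methods 1·2): 0.45 vs {0.43, 0.59, 0.22, 0.21, 0.27, 0.17} → fail.
OC (methods 1·2): 0.48 vs {0.21, 0.56, 0.22, 0.21, 0.37, 0.37} → fail.
Pro (methods 1·2): 0.52 vs {0.25, 0.31, 0.27, 0.17, 0.37, 0.37} → pass.
3 of 4 fail.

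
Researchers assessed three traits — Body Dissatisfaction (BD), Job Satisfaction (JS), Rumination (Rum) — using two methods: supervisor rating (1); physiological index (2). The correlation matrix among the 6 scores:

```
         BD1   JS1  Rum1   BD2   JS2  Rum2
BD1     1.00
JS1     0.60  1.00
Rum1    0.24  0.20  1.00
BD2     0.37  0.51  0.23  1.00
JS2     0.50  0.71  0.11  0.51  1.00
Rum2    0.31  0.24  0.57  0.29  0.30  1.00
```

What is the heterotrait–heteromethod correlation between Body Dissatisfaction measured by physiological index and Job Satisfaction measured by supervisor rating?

Different traits and methods: r(BD2, JS1) = 0.51.

0.51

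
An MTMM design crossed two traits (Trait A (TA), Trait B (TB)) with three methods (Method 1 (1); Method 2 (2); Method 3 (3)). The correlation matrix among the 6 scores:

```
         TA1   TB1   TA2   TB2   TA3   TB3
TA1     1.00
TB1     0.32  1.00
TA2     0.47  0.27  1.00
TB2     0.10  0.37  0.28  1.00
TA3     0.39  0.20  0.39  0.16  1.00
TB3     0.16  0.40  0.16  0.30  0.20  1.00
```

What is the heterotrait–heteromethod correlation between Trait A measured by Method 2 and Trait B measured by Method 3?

0.16

Different traits and methods: r(TA2, TB3) = 0.16.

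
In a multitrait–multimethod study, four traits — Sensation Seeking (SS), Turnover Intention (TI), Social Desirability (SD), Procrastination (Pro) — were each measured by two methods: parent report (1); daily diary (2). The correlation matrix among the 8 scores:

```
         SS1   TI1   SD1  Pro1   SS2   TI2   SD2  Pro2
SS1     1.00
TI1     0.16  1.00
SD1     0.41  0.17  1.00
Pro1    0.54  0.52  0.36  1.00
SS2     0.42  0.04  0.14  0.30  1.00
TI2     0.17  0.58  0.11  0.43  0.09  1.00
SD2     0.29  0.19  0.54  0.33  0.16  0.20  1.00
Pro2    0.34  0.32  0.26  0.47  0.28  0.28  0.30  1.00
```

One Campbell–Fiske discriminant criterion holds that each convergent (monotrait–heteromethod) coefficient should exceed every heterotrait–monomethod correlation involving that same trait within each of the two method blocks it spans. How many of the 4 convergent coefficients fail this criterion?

2

Convergent coefficients and their comparison sets:
SS (methods 1·2): 0.42 vs {0.16, 0.09, 0.41, 0.16, 0.54, 0.28} → fail.
TI (methods 1·2): 0.58 vs {0.16, 0.09, 0.17, 0.20, 0.52, 0.28} → pass.
SD (methods 1·2): 0.54 vs {0.41, 0.16, 0.17, 0.20, 0.36, 0.30} → pass.
Pro (methods 1·2): 0.47 vs {0.54, 0.28, 0.52, 0.28, 0.36, 0.30} → fail.
2 of 4 fail.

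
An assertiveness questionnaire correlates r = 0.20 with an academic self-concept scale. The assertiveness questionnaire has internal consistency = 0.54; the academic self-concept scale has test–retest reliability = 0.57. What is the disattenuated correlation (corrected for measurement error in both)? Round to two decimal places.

0.36

r_true = r_obs / √(r_xx · r_yy) = 0.20 / √(0.54 × 0.57) = 0.20 / √0.3078 = 0.20 / 0.5548 ≈ 0.36.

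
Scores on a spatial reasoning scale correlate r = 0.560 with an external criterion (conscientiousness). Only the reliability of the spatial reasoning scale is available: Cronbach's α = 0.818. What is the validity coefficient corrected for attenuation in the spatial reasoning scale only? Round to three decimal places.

0.619

Single correction: r_c = r_obs / √r_xx = 0.560 / √0.818 = 0.560 / 0.9044 ≈ 0.619.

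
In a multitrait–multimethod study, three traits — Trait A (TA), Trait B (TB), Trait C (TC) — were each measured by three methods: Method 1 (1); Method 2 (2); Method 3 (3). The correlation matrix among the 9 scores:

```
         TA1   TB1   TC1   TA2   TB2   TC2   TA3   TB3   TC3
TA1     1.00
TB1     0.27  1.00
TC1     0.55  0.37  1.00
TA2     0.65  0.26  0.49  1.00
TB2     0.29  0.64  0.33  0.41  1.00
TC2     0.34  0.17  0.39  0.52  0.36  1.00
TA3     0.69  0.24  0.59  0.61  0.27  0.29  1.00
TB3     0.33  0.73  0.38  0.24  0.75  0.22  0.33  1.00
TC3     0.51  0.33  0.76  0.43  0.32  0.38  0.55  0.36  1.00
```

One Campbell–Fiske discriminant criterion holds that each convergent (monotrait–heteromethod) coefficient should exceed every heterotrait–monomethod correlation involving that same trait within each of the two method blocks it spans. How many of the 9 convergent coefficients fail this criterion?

Convergent coefficients and their comparison sets:
TA (methods 1·2): 0.65 vs {0.27, 0.41, 0.55, 0.52} → pass.
TA (methods 1·3): 0.69 vs {0.27, 0.33, 0.55, 0.55} → pass.
TA (methods 2·3): 0.61 vs {0.41, 0.33, 0.52, 0.55} → pass.
TB (methods 1·2): 0.64 vs {0.27, 0.41, 0.37, 0.36} → pass.
TB (methods 1·3): 0.73 vs {0.27, 0.33, 0.37, 0.36} → pass.
TB (methods 2·3): 0.75 vs {0.41, 0.33, 0.36, 0.36} → pass.
TC (methods 1·2): 0.39 vs {0.55, 0.52, 0.37, 0.36} → fail.
TC (methods 1·3): 0.76 vs {0.55, 0.55, 0.37, 0.36} → pass.
TC (methods 2·3): 0.38 vs {0.52, 0.55, 0.36, 0.36} → fail.
2 of 9 fail.

2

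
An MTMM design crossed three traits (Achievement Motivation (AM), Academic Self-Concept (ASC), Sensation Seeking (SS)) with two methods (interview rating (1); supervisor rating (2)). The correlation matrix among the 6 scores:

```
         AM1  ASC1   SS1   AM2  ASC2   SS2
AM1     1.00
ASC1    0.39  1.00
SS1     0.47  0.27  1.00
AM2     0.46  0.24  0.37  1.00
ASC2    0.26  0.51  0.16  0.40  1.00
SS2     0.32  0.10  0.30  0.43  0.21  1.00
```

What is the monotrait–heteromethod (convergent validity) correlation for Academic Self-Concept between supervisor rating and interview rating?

0.51

Same trait (ASC), different methods: r(ASC2, ASC1) = 0.51.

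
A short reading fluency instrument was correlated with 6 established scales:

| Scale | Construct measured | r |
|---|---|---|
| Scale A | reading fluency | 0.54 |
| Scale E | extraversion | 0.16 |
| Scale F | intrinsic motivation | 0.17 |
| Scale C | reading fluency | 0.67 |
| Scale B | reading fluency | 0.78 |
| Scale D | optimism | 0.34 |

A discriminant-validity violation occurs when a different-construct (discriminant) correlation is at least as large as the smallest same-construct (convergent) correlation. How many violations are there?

0

Convergent (same construct = reading fluency): Scale A, Scale C, Scale B.
Smallest convergent = 0.54. Discriminant values: 0.16, 0.17, 0.34; count ≥ 0.54 → 0.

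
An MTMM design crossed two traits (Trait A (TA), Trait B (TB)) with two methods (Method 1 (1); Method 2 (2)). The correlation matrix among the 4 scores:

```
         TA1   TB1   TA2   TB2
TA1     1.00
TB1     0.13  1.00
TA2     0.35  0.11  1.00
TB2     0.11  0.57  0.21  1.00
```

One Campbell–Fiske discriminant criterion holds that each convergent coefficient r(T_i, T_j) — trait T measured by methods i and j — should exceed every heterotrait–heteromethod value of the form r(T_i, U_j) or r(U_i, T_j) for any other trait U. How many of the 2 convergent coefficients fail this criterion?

Checking each validity diagonal entry against its comparison values:
TA (methods 1·2): 0.35 vs {0.11, 0.11} → pass.
TB (methods 1·2): 0.57 vs {0.11, 0.11} → pass.
0 of 2 fail.

0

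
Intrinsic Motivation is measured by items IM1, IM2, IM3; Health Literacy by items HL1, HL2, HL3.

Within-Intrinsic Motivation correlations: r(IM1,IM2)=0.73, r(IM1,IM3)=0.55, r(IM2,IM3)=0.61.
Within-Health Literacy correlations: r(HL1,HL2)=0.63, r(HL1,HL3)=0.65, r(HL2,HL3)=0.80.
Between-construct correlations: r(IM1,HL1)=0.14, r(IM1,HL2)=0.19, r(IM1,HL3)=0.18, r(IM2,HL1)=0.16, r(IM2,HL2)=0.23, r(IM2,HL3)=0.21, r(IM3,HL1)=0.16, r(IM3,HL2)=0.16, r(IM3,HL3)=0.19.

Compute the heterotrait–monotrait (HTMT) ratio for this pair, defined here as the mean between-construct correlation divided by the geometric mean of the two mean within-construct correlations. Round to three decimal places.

Mean between = 1.62/9 = 0.1800.
Mean within-IM = 1.89/3 = 0.6300; mean within-HL = 2.08/3 = 0.6933.
Geometric mean = √(0.6300 × 0.6933) = 0.6609.
HTMT = 0.1800 / 0.6609 = 0.272.

0.272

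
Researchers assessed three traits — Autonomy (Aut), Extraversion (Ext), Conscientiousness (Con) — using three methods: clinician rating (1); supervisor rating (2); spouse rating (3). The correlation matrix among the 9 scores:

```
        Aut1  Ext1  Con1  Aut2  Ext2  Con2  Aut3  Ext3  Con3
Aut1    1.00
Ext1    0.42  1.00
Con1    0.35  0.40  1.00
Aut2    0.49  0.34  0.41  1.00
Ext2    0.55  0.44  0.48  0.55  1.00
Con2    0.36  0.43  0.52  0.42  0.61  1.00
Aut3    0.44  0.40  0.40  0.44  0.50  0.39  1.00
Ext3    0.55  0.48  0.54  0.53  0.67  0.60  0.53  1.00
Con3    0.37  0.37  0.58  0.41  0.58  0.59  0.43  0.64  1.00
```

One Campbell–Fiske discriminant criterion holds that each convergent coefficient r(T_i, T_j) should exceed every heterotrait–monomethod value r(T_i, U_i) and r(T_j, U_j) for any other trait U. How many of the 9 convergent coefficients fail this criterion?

Checking each validity diagonal entry against its comparison values:
Aut (methods 1·2): 0.49 vs {0.42, 0.55, 0.35, 0.42} → fail.
Aut (methods 1·3): 0.44 vs {0.42, 0.53, 0.35, 0.43} → fail.
Aut (methods 2·3): 0.44 vs {0.55, 0.53, 0.42, 0.43} → fail.
Ext (methods 1·2): 0.44 vs {0.42, 0.55, 0.40, 0.61} → fail.
Ext (methods 1·3): 0.48 vs {0.42, 0.53, 0.40, 0.64} → fail.
Ext (methods 2·3): 0.67 vs {0.55, 0.53, 0.61, 0.64} → pass.
Con (methods 1·2): 0.52 vs {0.35, 0.42, 0.40, 0.61} → fail.
Con (methods 1·3): 0.58 vs {0.35, 0.43, 0.40, 0.64} → fail.
Con (methods 2·3): 0.59 vs {0.42, 0.43, 0.61, 0.64} → fail.
8 of 9 fail.

8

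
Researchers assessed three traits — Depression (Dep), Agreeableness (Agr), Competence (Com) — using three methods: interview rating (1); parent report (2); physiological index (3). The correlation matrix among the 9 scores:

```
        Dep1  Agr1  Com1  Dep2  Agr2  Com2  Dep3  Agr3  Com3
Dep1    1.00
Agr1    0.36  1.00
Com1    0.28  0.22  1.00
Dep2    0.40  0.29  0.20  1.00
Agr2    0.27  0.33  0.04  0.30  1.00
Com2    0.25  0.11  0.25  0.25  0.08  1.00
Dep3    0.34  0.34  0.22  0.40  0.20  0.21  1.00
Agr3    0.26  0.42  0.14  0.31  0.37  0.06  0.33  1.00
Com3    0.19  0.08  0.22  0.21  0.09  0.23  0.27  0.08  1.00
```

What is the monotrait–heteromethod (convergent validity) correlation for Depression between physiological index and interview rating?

Same trait (Dep), different methods: r(Dep3, Dep1) = 0.34.

0.34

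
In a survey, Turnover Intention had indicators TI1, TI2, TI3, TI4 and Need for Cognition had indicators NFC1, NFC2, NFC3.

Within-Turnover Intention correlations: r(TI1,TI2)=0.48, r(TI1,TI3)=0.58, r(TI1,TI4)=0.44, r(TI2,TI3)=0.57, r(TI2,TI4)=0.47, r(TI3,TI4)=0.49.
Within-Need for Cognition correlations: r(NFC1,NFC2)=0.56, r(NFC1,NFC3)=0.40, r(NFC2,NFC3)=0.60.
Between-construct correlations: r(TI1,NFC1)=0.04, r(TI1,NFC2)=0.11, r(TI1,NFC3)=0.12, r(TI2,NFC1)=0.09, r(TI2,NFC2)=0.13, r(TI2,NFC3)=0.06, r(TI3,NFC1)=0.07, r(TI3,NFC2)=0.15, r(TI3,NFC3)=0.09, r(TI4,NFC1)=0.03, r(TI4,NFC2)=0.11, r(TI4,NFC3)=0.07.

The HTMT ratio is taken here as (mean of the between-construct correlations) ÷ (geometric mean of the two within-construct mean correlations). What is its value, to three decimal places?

0.174

Between-construct mean = 1.07/12 = 0.0892.
Mean within-TI = 3.03/6 = 0.5050; mean within-NFC = 1.56/3 = 0.5200.
Geometric mean = √(0.5050 × 0.5200) = 0.5124.
HTMT = 0.0892 / 0.5124 = 0.174.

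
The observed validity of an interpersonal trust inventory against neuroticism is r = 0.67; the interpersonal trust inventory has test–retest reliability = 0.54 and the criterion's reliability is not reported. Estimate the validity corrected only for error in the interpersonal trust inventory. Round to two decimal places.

Single correction: r_c = r_obs / √r_xx = 0.67 / √0.54 = 0.67 / 0.7348 ≈ 0.91.

0.91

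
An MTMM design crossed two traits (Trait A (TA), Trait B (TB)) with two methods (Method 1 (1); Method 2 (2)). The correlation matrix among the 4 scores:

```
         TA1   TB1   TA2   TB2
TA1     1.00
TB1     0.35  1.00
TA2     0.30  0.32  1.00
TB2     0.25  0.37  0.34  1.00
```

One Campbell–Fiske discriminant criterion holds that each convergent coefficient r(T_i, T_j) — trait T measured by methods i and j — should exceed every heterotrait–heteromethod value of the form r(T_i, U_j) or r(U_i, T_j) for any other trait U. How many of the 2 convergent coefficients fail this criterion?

1

Each convergent coefficient versus the relevant comparison correlations:
TA (methods 1·2): 0.30 vs {0.25, 0.32} → fail.
TB (methods 1·2): 0.37 vs {0.32, 0.25} → pass.
1 of 2 fail.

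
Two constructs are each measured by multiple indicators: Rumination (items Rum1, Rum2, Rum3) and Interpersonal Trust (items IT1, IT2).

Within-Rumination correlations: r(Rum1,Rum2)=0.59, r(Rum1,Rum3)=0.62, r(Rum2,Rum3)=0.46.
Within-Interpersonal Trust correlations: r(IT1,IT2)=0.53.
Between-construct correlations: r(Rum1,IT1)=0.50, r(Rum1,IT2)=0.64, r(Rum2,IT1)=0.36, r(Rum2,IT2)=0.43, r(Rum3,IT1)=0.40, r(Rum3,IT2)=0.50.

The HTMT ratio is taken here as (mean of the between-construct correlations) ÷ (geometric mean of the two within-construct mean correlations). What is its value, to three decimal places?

Between-construct mean = 2.83/6 = 0.4717.
Mean within-Rum = 1.67/3 = 0.5567; mean within-IT = 0.53/1 = 0.5300.
Geometric mean = √(0.5567 × 0.5300) = 0.5432.
HTMT = 0.4717 / 0.5432 = 0.868.

0.868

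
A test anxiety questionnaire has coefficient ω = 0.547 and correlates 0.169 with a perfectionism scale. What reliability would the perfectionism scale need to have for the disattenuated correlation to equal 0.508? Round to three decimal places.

0.202

r_true = r_obs / √(r_xx · r_yy) ⇒ 0.508 = 0.169 / √(0.547 · r_yy).
√(0.547 · r_yy) = 0.169 / 0.508 = 0.3327; 0.547 · r_yy = 0.1107; r_yy = 0.1107 / 0.547 ≈ 0.202.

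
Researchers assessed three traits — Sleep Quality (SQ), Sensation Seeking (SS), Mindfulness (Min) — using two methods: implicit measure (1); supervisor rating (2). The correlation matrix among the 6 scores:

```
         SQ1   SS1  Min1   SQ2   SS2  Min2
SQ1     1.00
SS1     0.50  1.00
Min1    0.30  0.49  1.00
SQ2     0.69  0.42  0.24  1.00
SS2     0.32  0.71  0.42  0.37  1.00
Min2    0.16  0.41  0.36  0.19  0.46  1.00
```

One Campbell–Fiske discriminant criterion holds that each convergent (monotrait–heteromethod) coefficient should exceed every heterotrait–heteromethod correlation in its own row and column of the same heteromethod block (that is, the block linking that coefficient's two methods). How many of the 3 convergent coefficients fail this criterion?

Each convergent coefficient versus the relevant comparison correlations:
SQ (methods 1·2): 0.69 vs {0.32, 0.42, 0.16, 0.24} → pass.
SS (methods 1·2): 0.71 vs {0.42, 0.32, 0.41, 0.42} → pass.
Min (methods 1·2): 0.36 vs {0.24, 0.16, 0.42, 0.41} → fail.
1 of 3 fail.

1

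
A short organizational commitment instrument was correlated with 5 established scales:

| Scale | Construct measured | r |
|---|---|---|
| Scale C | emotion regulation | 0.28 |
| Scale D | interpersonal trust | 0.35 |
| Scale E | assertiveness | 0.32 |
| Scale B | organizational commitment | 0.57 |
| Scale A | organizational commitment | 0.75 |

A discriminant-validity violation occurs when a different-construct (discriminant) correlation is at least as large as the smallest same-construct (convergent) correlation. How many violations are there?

Convergent (same construct = organizational commitment): Scale B, Scale A.
Smallest convergent = 0.57. Discriminant values: 0.28, 0.35, 0.32; count ≥ 0.57 → 0.

0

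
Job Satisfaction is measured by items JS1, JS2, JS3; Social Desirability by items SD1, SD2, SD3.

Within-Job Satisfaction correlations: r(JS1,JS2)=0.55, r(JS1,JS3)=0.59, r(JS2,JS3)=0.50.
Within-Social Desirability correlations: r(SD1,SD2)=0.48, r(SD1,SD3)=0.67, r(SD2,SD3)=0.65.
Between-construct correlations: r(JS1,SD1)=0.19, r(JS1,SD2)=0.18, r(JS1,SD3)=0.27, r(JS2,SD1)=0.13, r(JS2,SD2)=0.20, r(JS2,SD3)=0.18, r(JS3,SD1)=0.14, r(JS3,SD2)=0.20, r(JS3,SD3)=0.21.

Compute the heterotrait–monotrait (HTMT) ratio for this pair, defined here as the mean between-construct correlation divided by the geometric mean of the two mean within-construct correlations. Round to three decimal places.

0.330

Between-construct mean = 1.70/9 = 0.1889.
Mean within-JS = 1.64/3 = 0.5467; mean within-SD = 1.80/3 = 0.6000.
Geometric mean = √(0.5467 × 0.6000) = 0.5727.
HTMT = 0.1889 / 0.5727 = 0.330.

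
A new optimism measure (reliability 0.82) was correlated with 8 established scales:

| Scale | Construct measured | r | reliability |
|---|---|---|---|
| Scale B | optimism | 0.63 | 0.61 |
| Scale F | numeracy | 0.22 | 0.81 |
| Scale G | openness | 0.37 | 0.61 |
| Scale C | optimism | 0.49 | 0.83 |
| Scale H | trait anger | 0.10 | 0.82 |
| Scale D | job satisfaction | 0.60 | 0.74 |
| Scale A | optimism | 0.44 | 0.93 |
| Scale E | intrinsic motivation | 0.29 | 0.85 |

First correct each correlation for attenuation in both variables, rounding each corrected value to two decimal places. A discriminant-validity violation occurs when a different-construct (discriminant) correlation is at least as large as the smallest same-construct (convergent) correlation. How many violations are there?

Disattenuated r (r / √(r_scale · r_new)):
  Scale B (conv): 0.63 / √(0.61·0.82) = 0.89
  Scale F (disc): 0.22 / √(0.81·0.82) = 0.27
  Scale G (disc): 0.37 / √(0.61·0.82) = 0.52
  Scale C (conv): 0.49 / √(0.83·0.82) = 0.59
  Scale H (disc): 0.10 / √(0.82·0.82) = 0.12
  Scale D (disc): 0.60 / √(0.74·0.82) = 0.77
  Scale A (conv): 0.44 / √(0.93·0.82) = 0.50
  Scale E (disc): 0.29 / √(0.85·0.82) = 0.35
Smallest convergent = 0.50. Discriminant values: 0.27, 0.52, 0.12, 0.77, 0.35; count ≥ 0.50 → 2.

2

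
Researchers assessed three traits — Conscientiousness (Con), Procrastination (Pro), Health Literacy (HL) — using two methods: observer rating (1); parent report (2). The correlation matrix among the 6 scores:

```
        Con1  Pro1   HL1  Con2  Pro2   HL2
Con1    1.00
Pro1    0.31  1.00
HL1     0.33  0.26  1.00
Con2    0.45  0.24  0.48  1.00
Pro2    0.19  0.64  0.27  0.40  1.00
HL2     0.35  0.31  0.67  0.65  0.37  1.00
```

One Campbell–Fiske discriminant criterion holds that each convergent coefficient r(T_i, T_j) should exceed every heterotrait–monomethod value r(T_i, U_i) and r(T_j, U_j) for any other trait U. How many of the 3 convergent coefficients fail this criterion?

1

Checking each validity diagonal entry against its comparison values:
Con (methods 1·2): 0.45 vs {0.31, 0.40, 0.33, 0.65} → fail.
Pro (methods 1·2): 0.64 vs {0.31, 0.40, 0.26, 0.37} → pass.
HL (methods 1·2): 0.67 vs {0.33, 0.65, 0.26, 0.37} → pass.
1 of 3 fail.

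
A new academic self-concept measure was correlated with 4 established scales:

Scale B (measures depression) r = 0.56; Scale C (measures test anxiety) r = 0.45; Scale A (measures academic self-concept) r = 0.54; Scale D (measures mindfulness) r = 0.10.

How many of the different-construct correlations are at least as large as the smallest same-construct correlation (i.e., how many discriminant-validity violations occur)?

Convergent (same construct = academic self-concept): Scale A.
Smallest convergent = 0.54. Discriminant values: 0.56, 0.45, 0.10; count ≥ 0.54 → 1.

1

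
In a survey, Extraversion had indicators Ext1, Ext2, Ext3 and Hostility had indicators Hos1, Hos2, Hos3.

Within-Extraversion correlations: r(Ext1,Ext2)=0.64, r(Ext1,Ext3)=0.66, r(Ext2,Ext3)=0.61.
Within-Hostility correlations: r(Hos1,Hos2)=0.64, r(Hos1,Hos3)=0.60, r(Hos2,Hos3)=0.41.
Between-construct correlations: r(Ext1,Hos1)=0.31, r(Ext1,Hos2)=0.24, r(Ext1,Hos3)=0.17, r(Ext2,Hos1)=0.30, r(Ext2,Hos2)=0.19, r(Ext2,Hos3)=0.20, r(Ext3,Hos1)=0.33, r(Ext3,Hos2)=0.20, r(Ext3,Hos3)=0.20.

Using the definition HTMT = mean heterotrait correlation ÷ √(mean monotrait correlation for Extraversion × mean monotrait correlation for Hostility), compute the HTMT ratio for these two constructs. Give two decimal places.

Between-construct mean = 2.14/9 = 0.2378.
Mean within-Ext = 1.91/3 = 0.6367; mean within-Hos = 1.65/3 = 0.5500.
Geometric mean = √(0.6367 × 0.5500) = 0.5918.
HTMT = 0.2378 / 0.5918 = 0.40.

0.40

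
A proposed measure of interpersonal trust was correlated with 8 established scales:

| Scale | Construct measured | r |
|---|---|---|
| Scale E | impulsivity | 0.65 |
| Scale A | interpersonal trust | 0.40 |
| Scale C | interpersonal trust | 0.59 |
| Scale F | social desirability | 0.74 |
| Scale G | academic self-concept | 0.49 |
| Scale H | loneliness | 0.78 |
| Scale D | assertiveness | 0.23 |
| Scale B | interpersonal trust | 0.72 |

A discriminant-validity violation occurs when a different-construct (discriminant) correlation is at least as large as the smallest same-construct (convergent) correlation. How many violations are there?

4

Convergent (same construct = interpersonal trust): Scale A, Scale C, Scale B.
Smallest convergent = 0.40. Discriminant values: 0.65, 0.74, 0.49, 0.78, 0.23; count ≥ 0.40 → 4.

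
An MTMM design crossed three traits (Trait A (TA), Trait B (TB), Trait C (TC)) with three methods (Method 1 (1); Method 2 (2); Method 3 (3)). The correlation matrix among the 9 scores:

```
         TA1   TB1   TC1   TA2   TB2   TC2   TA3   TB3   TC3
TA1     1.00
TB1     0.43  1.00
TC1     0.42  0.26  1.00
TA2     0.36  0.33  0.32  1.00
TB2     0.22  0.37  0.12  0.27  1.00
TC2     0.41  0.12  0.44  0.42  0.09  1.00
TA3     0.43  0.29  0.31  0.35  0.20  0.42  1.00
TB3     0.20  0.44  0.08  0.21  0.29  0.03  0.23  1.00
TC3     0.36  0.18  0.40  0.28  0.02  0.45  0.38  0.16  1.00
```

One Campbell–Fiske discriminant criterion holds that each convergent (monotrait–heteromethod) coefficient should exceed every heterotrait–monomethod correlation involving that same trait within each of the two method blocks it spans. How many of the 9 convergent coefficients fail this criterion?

Each convergent coefficient versus the relevant comparison correlations:
TA (methods 1·2): 0.36 vs {0.43, 0.27, 0.42, 0.42} → fail.
TA (methods 1·3): 0.43 vs {0.43, 0.23, 0.42, 0.38} → fail.
TA (methods 2·3): 0.35 vs {0.27, 0.23, 0.42, 0.38} → fail.
TB (methods 1·2): 0.37 vs {0.43, 0.27, 0.26, 0.09} → fail.
TB (methods 1·3): 0.44 vs {0.43, 0.23, 0.26, 0.16} → pass.
TB (methods 2·3): 0.29 vs {0.27, 0.23, 0.09, 0.16} → pass.
TC (methods 1·2): 0.44 vs {0.42, 0.42, 0.26, 0.09} → pass.
TC (methods 1·3): 0.40 vs {0.42, 0.38, 0.26, 0.16} → fail.
TC (methods 2·3): 0.45 vs {0.42, 0.38, 0.09, 0.16} → pass.
5 of 9 fail.

5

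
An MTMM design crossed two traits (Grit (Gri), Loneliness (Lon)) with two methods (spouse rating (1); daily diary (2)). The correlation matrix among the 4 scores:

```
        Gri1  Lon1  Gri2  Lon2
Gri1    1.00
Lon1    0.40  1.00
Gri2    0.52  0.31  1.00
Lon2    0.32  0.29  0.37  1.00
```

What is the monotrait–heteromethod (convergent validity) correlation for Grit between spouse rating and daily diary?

Same trait (Gri), different methods: r(Gri1, Gri2) = 0.52.

0.52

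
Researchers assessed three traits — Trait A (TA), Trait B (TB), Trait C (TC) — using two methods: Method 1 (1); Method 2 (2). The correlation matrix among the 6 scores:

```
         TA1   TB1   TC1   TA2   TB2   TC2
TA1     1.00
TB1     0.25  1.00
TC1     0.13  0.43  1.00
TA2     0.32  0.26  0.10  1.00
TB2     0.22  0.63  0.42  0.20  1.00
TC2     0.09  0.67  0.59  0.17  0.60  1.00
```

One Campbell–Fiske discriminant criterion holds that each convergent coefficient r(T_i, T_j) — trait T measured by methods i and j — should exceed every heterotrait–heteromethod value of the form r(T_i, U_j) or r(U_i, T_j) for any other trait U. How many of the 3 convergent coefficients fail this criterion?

2

Convergent coefficients and their comparison sets:
TA (methods 1·2): 0.32 vs {0.22, 0.26, 0.09, 0.10} → pass.
TB (methods 1·2): 0.63 vs {0.26, 0.22, 0.67, 0.42} → fail.
TC (methods 1·2): 0.59 vs {0.10, 0.09, 0.42, 0.67} → fail.
2 of 3 fail.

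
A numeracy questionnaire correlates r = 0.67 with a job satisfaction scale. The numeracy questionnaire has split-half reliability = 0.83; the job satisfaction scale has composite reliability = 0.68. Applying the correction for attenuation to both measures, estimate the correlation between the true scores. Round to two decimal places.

0.89

r_true = r_obs / √(r_xx · r_yy) = 0.67 / √(0.83 × 0.68) = 0.67 / √0.5644 = 0.67 / 0.7513 ≈ 0.89.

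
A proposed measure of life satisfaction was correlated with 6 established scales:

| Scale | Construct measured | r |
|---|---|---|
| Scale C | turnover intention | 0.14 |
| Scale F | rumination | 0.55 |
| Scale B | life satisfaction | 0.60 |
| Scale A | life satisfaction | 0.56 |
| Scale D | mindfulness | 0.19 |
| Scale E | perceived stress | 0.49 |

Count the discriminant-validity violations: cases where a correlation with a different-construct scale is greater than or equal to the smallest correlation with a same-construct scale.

Convergent (same construct = life satisfaction): Scale B, Scale A.
Smallest convergent = 0.56. Discriminant values: 0.14, 0.55, 0.19, 0.49; count ≥ 0.56 → 0.

0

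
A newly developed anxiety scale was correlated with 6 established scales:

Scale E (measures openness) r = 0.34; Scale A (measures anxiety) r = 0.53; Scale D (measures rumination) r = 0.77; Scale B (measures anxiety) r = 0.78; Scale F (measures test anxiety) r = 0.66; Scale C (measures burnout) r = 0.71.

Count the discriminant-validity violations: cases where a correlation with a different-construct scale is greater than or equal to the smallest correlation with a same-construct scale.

3

Convergent (same construct = anxiety): Scale A, Scale B.
Smallest convergent = 0.53. Discriminant values: 0.34, 0.77, 0.66, 0.71; count ≥ 0.53 → 3.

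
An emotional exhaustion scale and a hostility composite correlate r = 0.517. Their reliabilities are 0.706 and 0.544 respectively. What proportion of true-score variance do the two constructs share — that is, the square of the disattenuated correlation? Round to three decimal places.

Disattenuated r = 0.517 / √(0.706 × 0.544) = 0.517 / 0.6197 = 0.8343.
Shared true-score variance = 0.8343² = 0.6961 ≈ 0.696.

0.696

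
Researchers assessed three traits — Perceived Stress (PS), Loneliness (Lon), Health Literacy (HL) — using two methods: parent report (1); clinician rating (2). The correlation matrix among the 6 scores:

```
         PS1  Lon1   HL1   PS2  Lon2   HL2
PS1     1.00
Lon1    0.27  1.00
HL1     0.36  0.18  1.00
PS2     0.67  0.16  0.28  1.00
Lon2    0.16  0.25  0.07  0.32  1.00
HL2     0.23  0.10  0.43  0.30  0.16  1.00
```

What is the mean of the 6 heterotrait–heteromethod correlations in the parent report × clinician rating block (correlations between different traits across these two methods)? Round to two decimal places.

HTHM values (method 1 × method 2): 0.16, 0.23, 0.16, 0.10, 0.28, 0.07; mean = 1.00/6 = 0.17.

0.17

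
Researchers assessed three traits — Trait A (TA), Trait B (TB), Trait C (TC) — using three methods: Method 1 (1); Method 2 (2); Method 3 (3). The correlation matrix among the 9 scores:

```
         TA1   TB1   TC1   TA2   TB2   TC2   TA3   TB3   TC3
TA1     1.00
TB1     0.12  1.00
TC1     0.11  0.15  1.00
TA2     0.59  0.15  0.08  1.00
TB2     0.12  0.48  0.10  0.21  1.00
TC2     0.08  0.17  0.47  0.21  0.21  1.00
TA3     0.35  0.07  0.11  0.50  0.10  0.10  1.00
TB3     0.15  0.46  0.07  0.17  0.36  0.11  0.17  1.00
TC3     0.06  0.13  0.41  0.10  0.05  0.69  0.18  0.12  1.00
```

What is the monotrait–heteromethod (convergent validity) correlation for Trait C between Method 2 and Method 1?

Same trait (TC), different methods: r(TC2, TC1) = 0.47.

0.47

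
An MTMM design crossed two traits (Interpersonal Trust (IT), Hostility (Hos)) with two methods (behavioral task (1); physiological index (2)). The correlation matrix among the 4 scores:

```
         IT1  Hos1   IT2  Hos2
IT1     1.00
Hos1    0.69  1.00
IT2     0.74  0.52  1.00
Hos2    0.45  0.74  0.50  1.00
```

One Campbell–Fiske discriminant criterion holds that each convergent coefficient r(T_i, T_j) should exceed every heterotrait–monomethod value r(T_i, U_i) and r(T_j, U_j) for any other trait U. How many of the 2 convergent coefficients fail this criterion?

Convergent coefficients and their comparison sets:
IT (methods 1·2): 0.74 vs {0.69, 0.50} → pass.
Hos (methods 1·2): 0.74 vs {0.69, 0.50} → pass.
0 of 2 fail.

0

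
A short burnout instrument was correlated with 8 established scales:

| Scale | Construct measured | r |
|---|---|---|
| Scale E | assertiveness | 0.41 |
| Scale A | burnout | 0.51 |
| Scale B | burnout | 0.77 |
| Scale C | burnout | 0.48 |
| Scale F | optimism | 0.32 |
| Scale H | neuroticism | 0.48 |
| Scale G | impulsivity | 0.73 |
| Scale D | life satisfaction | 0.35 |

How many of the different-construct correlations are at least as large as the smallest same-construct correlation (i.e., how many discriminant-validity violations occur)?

2

Convergent (same construct = burnout): Scale A, Scale B, Scale C.
Smallest convergent = 0.48. Discriminant values: 0.41, 0.32, 0.48, 0.73, 0.35; count ≥ 0.48 → 2.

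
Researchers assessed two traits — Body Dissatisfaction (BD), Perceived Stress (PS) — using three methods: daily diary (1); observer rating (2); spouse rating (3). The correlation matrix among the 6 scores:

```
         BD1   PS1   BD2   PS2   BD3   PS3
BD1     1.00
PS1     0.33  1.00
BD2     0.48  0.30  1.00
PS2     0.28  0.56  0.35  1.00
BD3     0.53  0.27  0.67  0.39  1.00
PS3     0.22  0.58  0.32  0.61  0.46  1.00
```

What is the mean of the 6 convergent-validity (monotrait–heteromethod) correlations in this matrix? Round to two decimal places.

Convergent values: 0.48, 0.53, 0.67, 0.56, 0.58, 0.61; mean = 3.43/6 = 0.57.

0.57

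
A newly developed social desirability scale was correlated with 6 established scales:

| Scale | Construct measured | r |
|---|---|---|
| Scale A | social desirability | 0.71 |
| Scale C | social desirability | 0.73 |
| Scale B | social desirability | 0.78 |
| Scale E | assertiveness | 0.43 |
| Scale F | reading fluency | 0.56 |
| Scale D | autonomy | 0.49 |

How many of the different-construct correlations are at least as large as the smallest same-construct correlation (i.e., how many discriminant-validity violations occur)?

0

Convergent (same construct = social desirability): Scale A, Scale C, Scale B.
Smallest convergent = 0.71. Discriminant values: 0.43, 0.56, 0.49; count ≥ 0.71 → 0.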